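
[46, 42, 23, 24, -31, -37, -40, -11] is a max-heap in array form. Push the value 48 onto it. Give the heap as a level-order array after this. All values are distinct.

append 48 at index 8 → [46, 42, 23, 24, -31, -37, -40, -11, 48]
48 > parent 24 at index 3, swap → [46, 42, 23, 48, -31, -37, -40, -11, 24]
48 > parent 42 at index 1, swap → [46, 48, 23, 42, -31, -37, -40, -11, 24]
48 > parent 46 at index 0, swap → [48, 46, 23, 42, -31, -37, -40, -11, 24]

[48, 46, 23, 42, -31, -37, -40, -11, 24]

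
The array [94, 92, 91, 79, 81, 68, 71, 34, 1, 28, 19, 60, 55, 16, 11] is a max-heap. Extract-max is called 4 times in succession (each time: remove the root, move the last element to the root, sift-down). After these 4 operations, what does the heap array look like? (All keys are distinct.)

extract-max #1 returns 94:
  remove root 94; move last element 11 to root → [11, 92, 91, 79, 81, 68, 71, 34, 1, 28, 19, 60, 55, 16]
  11 vs larger child 92 at index 1, swap → [92, 11, 91, 79, 81, 68, 71, 34, 1, 28, 19, 60, 55, 16]
  11 vs larger child 81 at index 4, swap → [92, 81, 91, 79, 11, 68, 71, 34, 1, 28, 19, 60, 55, 16]
  11 vs larger child 28 at index 9, swap → [92, 81, 91, 79, 28, 68, 71, 34, 1, 11, 19, 60, 55, 16]
extract-max #2 returns 92:
  remove root 92; move last element 16 to root → [16, 81, 91, 79, 28, 68, 71, 34, 1, 11, 19, 60, 55]
  16 vs larger child 91 at index 2, swap → [91, 81, 16, 79, 28, 68, 71, 34, 1, 11, 19, 60, 55]
  16 vs larger child 71 at index 6, swap → [91, 81, 71, 79, 28, 68, 16, 34, 1, 11, 19, 60, 55]
extract-max #3 returns 91:
  remove root 91; move last element 55 to root → [55, 81, 71, 79, 28, 68, 16, 34, 1, 11, 19, 60]
  55 vs larger child 81 at index 1, swap → [81, 55, 71, 79, 28, 68, 16, 34, 1, 11, 19, 60]
  55 vs larger child 79 at index 3, swap → [81, 79, 71, 55, 28, 68, 16, 34, 1, 11, 19, 60]
extract-max #4 returns 81:
  remove root 81; move last element 60 to root → [60, 79, 71, 55, 28, 68, 16, 34, 1, 11, 19]
  60 vs larger child 79 at index 1, swap → [79, 60, 71, 55, 28, 68, 16, 34, 1, 11, 19]

[79, 60, 71, 55, 28, 68, 16, 34, 1, 11, 19]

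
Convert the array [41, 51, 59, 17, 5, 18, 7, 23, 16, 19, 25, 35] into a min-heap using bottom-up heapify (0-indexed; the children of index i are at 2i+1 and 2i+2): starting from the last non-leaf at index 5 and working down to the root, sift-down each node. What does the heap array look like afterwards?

[5, 16, 7, 17, 19, 18, 59, 23, 41, 51, 25, 35]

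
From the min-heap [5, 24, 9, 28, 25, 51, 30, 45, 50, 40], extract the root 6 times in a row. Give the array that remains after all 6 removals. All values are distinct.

[40, 45, 51, 50]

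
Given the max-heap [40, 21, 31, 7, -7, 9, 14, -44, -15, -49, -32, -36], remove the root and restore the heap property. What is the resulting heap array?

remove root 40; move last element -36 to root → [-36, 21, 31, 7, -7, 9, 14, -44, -15, -49, -32]
-36 vs larger child 31 at index 2, swap → [31, 21, -36, 7, -7, 9, 14, -44, -15, -49, -32]
-36 vs larger child 14 at index 6, swap → [31, 21, 14, 7, -7, 9, -36, -44, -15, -49, -32]

[31, 21, 14, 7, -7, 9, -36, -44, -15, -49, -32]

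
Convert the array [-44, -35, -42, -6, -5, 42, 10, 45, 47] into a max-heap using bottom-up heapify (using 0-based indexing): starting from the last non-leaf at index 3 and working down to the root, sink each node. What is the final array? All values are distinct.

sift down from index 3:
  -6 vs larger child 47 at index 8, swap → [-44, -35, -42, 47, -5, 42, 10, 45, -6]
sift down from index 2:
  -42 vs larger child 42 at index 5, swap → [-44, -35, 42, 47, -5, -42, 10, 45, -6]
sift down from index 1:
  -35 vs larger child 47 at index 3, swap → [-44, 47, 42, -35, -5, -42, 10, 45, -6]
  -35 vs larger child 45 at index 7, swap → [-44, 47, 42, 45, -5, -42, 10, -35, -6]
sift down from index 0:
  -44 vs larger child 47 at index 1, swap → [47, -44, 42, 45, -5, -42, 10, -35, -6]
  -44 vs larger child 45 at index 3, swap → [47, 45, 42, -44, -5, -42, 10, -35, -6]
  -44 vs larger child -6 at index 8, swap → [47, 45, 42, -6, -5, -42, 10, -35, -44]

[47, 45, 42, -6, -5, -42, 10, -35, -44]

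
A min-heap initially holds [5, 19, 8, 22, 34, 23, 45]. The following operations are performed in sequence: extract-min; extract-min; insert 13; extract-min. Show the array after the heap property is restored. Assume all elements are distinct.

[19, 22, 23, 45, 34]

extract-min → returns 5:
  remove root 5; move last element 45 to root → [45, 19, 8, 22, 34, 23]
  45 vs smaller child 8 at index 2, swap → [8, 19, 45, 22, 34, 23]
  45 vs only child 23 at index 5, swap → [8, 19, 23, 22, 34, 45]
extract-min → returns 8:
  remove root 8; move last element 45 to root → [45, 19, 23, 22, 34]
  45 vs smaller child 19 at index 1, swap → [19, 45, 23, 22, 34]
  45 vs smaller child 22 at index 3, swap → [19, 22, 23, 45, 34]
insert 13:
  append 13 at index 5 → [19, 22, 23, 45, 34, 13]
  13 < parent 23 at index 2, swap → [19, 22, 13, 45, 34, 23]
  13 < parent 19 at index 0, swap → [13, 22, 19, 45, 34, 23]
extract-min → returns 13:
  remove root 13; move last element 23 to root → [23, 22, 19, 45, 34]
  23 vs smaller child 19 at index 2, swap → [19, 22, 23, 45, 34]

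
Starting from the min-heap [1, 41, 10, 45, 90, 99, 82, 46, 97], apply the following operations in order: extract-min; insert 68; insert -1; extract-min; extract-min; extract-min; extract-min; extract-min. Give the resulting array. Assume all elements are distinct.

[68, 90, 82, 97, 99]

extract-min → returns 1:
  remove root 1; move last element 97 to root → [97, 41, 10, 45, 90, 99, 82, 46]
  97 vs smaller child 10 at index 2, swap → [10, 41, 97, 45, 90, 99, 82, 46]
  97 vs smaller child 82 at index 6, swap → [10, 41, 82, 45, 90, 99, 97, 46]
insert 68:
  append 68 at index 8 → [10, 41, 82, 45, 90, 99, 97, 46, 68] (no swap needed)
insert -1:
  append -1 at index 9 → [10, 41, 82, 45, 90, 99, 97, 46, 68, -1]
  -1 < parent 90 at index 4, swap → [10, 41, 82, 45, -1, 99, 97, 46, 68, 90]
  -1 < parent 41 at index 1, swap → [10, -1, 82, 45, 41, 99, 97, 46, 68, 90]
  -1 < parent 10 at index 0, swap → [-1, 10, 82, 45, 41, 99, 97, 46, 68, 90]
extract-min → returns -1:
  remove root -1; move last element 90 to root → [90, 10, 82, 45, 41, 99, 97, 46, 68]
  90 vs smaller child 10 at index 1, swap → [10, 90, 82, 45, 41, 99, 97, 46, 68]
  90 vs smaller child 41 at index 4, swap → [10, 41, 82, 45, 90, 99, 97, 46, 68]
extract-min → returns 10:
  remove root 10; move last element 68 to root → [68, 41, 82, 45, 90, 99, 97, 46]
  68 vs smaller child 41 at index 1, swap → [41, 68, 82, 45, 90, 99, 97, 46]
  68 vs smaller child 45 at index 3, swap → [41, 45, 82, 68, 90, 99, 97, 46]
  68 vs only child 46 at index 7, swap → [41, 45, 82, 46, 90, 99, 97, 68]
extract-min → returns 41:
  remove root 41; move last element 68 to root → [68, 45, 82, 46, 90, 99, 97]
  68 vs smaller child 45 at index 1, swap → [45, 68, 82, 46, 90, 99, 97]
  68 vs smaller child 46 at index 3, swap → [45, 46, 82, 68, 90, 99, 97]
extract-min → returns 45:
  remove root 45; move last element 97 to root → [97, 46, 82, 68, 90, 99]
  97 vs smaller child 46 at index 1, swap → [46, 97, 82, 68, 90, 99]
  97 vs smaller child 68 at index 3, swap → [46, 68, 82, 97, 90, 99]
extract-min → returns 46:
  remove root 46; move last element 99 to root → [99, 68, 82, 97, 90]
  99 vs smaller child 68 at index 1, swap → [68, 99, 82, 97, 90]
  99 vs smaller child 90 at index 4, swap → [68, 90, 82, 97, 99]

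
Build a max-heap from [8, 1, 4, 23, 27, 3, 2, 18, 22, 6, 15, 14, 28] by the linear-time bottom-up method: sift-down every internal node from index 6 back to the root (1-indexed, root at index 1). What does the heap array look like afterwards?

[28, 27, 14, 23, 15, 8, 2, 18, 22, 6, 1, 4, 3]

sift down from index 6:
  3 vs larger child 28 at index 13, swap → [8, 1, 4, 23, 27, 28, 2, 18, 22, 6, 15, 14, 3]
sift down from index 5: already satisfies heap property
sift down from index 4: already satisfies heap property
sift down from index 3:
  4 vs larger child 28 at index 6, swap → [8, 1, 28, 23, 27, 4, 2, 18, 22, 6, 15, 14, 3]
  4 vs larger child 14 at index 12, swap → [8, 1, 28, 23, 27, 14, 2, 18, 22, 6, 15, 4, 3]
sift down from index 2:
  1 vs larger child 27 at index 5, swap → [8, 27, 28, 23, 1, 14, 2, 18, 22, 6, 15, 4, 3]
  1 vs larger child 15 at index 11, swap → [8, 27, 28, 23, 15, 14, 2, 18, 22, 6, 1, 4, 3]
sift down from index 1:
  8 vs larger child 28 at index 3, swap → [28, 27, 8, 23, 15, 14, 2, 18, 22, 6, 1, 4, 3]
  8 vs larger child 14 at index 6, swap → [28, 27, 14, 23, 15, 8, 2, 18, 22, 6, 1, 4, 3]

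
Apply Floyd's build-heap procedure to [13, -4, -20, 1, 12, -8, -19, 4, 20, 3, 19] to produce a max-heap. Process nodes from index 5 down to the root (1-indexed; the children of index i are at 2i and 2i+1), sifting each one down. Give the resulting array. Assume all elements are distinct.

[20, 19, -8, 4, 13, -20, -19, -4, 1, 3, 12]

sift down from index 5:
  12 vs larger child 19 at index 11, swap → [13, -4, -20, 1, 19, -8, -19, 4, 20, 3, 12]
sift down from index 4:
  1 vs larger child 20 at index 9, swap → [13, -4, -20, 20, 19, -8, -19, 4, 1, 3, 12]
sift down from index 3:
  -20 vs larger child -8 at index 6, swap → [13, -4, -8, 20, 19, -20, -19, 4, 1, 3, 12]
sift down from index 2:
  -4 vs larger child 20 at index 4, swap → [13, 20, -8, -4, 19, -20, -19, 4, 1, 3, 12]
  -4 vs larger child 4 at index 8, swap → [13, 20, -8, 4, 19, -20, -19, -4, 1, 3, 12]
sift down from index 1:
  13 vs larger child 20 at index 2, swap → [20, 13, -8, 4, 19, -20, -19, -4, 1, 3, 12]
  13 vs larger child 19 at index 5, swap → [20, 19, -8, 4, 13, -20, -19, -4, 1, 3, 12]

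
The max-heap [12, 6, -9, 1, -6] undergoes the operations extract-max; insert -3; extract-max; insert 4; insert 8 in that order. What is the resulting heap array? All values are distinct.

[8, 1, 4, -6, -3, -9]

extract-max → returns 12:
  remove root 12; move last element -6 to root → [-6, 6, -9, 1]
  -6 vs larger child 6 at index 1, swap → [6, -6, -9, 1]
  -6 vs only child 1 at index 3, swap → [6, 1, -9, -6]
insert -3:
  append -3 at index 4 → [6, 1, -9, -6, -3] (no swap needed)
extract-max → returns 6:
  remove root 6; move last element -3 to root → [-3, 1, -9, -6]
  -3 vs larger child 1 at index 1, swap → [1, -3, -9, -6]
insert 4:
  append 4 at index 4 → [1, -3, -9, -6, 4]
  4 > parent -3 at index 1, swap → [1, 4, -9, -6, -3]
  4 > parent 1 at index 0, swap → [4, 1, -9, -6, -3]
insert 8:
  append 8 at index 5 → [4, 1, -9, -6, -3, 8]
  8 > parent -9 at index 2, swap → [4, 1, 8, -6, -3, -9]
  8 > parent 4 at index 0, swap → [8, 1, 4, -6, -3, -9]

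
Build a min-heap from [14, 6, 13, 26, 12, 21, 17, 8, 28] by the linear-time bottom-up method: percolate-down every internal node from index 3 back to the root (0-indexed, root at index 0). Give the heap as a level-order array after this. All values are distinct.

sift down from index 3:
  26 vs smaller child 8 at index 7, swap → [14, 6, 13, 8, 12, 21, 17, 26, 28]
sift down from index 2: already satisfies heap property
sift down from index 1: already satisfies heap property
sift down from index 0:
  14 vs smaller child 6 at index 1, swap → [6, 14, 13, 8, 12, 21, 17, 26, 28]
  14 vs smaller child 8 at index 3, swap → [6, 8, 13, 14, 12, 21, 17, 26, 28]

[6, 8, 13, 14, 12, 21, 17, 26, 28]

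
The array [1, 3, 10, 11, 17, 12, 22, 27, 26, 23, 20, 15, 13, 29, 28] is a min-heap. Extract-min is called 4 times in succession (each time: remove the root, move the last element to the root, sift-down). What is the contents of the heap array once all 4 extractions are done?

extract-min #1 returns 1:
  remove root 1; move last element 28 to root → [28, 3, 10, 11, 17, 12, 22, 27, 26, 23, 20, 15, 13, 29]
  28 vs smaller child 3 at index 1, swap → [3, 28, 10, 11, 17, 12, 22, 27, 26, 23, 20, 15, 13, 29]
  28 vs smaller child 11 at index 3, swap → [3, 11, 10, 28, 17, 12, 22, 27, 26, 23, 20, 15, 13, 29]
  28 vs smaller child 26 at index 8, swap → [3, 11, 10, 26, 17, 12, 22, 27, 28, 23, 20, 15, 13, 29]
extract-min #2 returns 3:
  remove root 3; move last element 29 to root → [29, 11, 10, 26, 17, 12, 22, 27, 28, 23, 20, 15, 13]
  29 vs smaller child 10 at index 2, swap → [10, 11, 29, 26, 17, 12, 22, 27, 28, 23, 20, 15, 13]
  29 vs smaller child 12 at index 5, swap → [10, 11, 12, 26, 17, 29, 22, 27, 28, 23, 20, 15, 13]
  29 vs smaller child 13 at index 12, swap → [10, 11, 12, 26, 17, 13, 22, 27, 28, 23, 20, 15, 29]
extract-min #3 returns 10:
  remove root 10; move last element 29 to root → [29, 11, 12, 26, 17, 13, 22, 27, 28, 23, 20, 15]
  29 vs smaller child 11 at index 1, swap → [11, 29, 12, 26, 17, 13, 22, 27, 28, 23, 20, 15]
  29 vs smaller child 17 at index 4, swap → [11, 17, 12, 26, 29, 13, 22, 27, 28, 23, 20, 15]
  29 vs smaller child 20 at index 10, swap → [11, 17, 12, 26, 20, 13, 22, 27, 28, 23, 29, 15]
extract-min #4 returns 11:
  remove root 11; move last element 15 to root → [15, 17, 12, 26, 20, 13, 22, 27, 28, 23, 29]
  15 vs smaller child 12 at index 2, swap → [12, 17, 15, 26, 20, 13, 22, 27, 28, 23, 29]
  15 vs smaller child 13 at index 5, swap → [12, 17, 13, 26, 20, 15, 22, 27, 28, 23, 29]

[12, 17, 13, 26, 20, 15, 22, 27, 28, 23, 29]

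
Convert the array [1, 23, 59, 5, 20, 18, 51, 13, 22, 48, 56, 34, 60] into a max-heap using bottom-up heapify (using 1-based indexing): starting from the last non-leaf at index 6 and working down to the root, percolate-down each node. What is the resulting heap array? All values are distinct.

sift down from index 6:
  18 vs larger child 60 at index 13, swap → [1, 23, 59, 5, 20, 60, 51, 13, 22, 48, 56, 34, 18]
sift down from index 5:
  20 vs larger child 56 at index 11, swap → [1, 23, 59, 5, 56, 60, 51, 13, 22, 48, 20, 34, 18]
sift down from index 4:
  5 vs larger child 22 at index 9, swap → [1, 23, 59, 22, 56, 60, 51, 13, 5, 48, 20, 34, 18]
sift down from index 3:
  59 vs larger child 60 at index 6, swap → [1, 23, 60, 22, 56, 59, 51, 13, 5, 48, 20, 34, 18]
sift down from index 2:
  23 vs larger child 56 at index 5, swap → [1, 56, 60, 22, 23, 59, 51, 13, 5, 48, 20, 34, 18]
  23 vs larger child 48 at index 10, swap → [1, 56, 60, 22, 48, 59, 51, 13, 5, 23, 20, 34, 18]
sift down from index 1:
  1 vs larger child 60 at index 3, swap → [60, 56, 1, 22, 48, 59, 51, 13, 5, 23, 20, 34, 18]
  1 vs larger child 59 at index 6, swap → [60, 56, 59, 22, 48, 1, 51, 13, 5, 23, 20, 34, 18]
  1 vs larger child 34 at index 12, swap → [60, 56, 59, 22, 48, 34, 51, 13, 5, 23, 20, 1, 18]

[60, 56, 59, 22, 48, 34, 51, 13, 5, 23, 20, 1, 18]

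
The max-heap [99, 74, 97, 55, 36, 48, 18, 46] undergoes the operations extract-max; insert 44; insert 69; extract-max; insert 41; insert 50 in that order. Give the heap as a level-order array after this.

[74, 69, 48, 55, 50, 46, 18, 44, 41, 36]

extract-max → returns 99:
  remove root 99; move last element 46 to root → [46, 74, 97, 55, 36, 48, 18]
  46 vs larger child 97 at index 2, swap → [97, 74, 46, 55, 36, 48, 18]
  46 vs larger child 48 at index 5, swap → [97, 74, 48, 55, 36, 46, 18]
insert 44:
  append 44 at index 7 → [97, 74, 48, 55, 36, 46, 18, 44] (no swap needed)
insert 69:
  append 69 at index 8 → [97, 74, 48, 55, 36, 46, 18, 44, 69]
  69 > parent 55 at index 3, swap → [97, 74, 48, 69, 36, 46, 18, 44, 55]
extract-max → returns 97:
  remove root 97; move last element 55 to root → [55, 74, 48, 69, 36, 46, 18, 44]
  55 vs larger child 74 at index 1, swap → [74, 55, 48, 69, 36, 46, 18, 44]
  55 vs larger child 69 at index 3, swap → [74, 69, 48, 55, 36, 46, 18, 44]
insert 41:
  append 41 at index 8 → [74, 69, 48, 55, 36, 46, 18, 44, 41] (no swap needed)
insert 50:
  append 50 at index 9 → [74, 69, 48, 55, 36, 46, 18, 44, 41, 50]
  50 > parent 36 at index 4, swap → [74, 69, 48, 55, 50, 46, 18, 44, 41, 36]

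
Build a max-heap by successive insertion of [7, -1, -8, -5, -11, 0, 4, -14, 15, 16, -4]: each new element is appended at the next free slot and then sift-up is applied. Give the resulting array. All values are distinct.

Insert 7:
  append 7 at index 0 → [7] (no swap needed)
Insert -1:
  append -1 at index 1 → [7, -1] (no swap needed)
Insert -8:
  append -8 at index 2 → [7, -1, -8] (no swap needed)
Insert -5:
  append -5 at index 3 → [7, -1, -8, -5] (no swap needed)
Insert -11:
  append -11 at index 4 → [7, -1, -8, -5, -11] (no swap needed)
Insert 0:
  append 0 at index 5 → [7, -1, -8, -5, -11, 0]
  0 > parent -8 at index 2, swap → [7, -1, 0, -5, -11, -8]
Insert 4:
  append 4 at index 6 → [7, -1, 0, -5, -11, -8, 4]
  4 > parent 0 at index 2, swap → [7, -1, 4, -5, -11, -8, 0]
Insert -14:
  append -14 at index 7 → [7, -1, 4, -5, -11, -8, 0, -14] (no swap needed)
Insert 15:
  append 15 at index 8 → [7, -1, 4, -5, -11, -8, 0, -14, 15]
  15 > parent -5 at index 3, swap → [7, -1, 4, 15, -11, -8, 0, -14, -5]
  15 > parent -1 at index 1, swap → [7, 15, 4, -1, -11, -8, 0, -14, -5]
  15 > parent 7 at index 0, swap → [15, 7, 4, -1, -11, -8, 0, -14, -5]
Insert 16:
  append 16 at index 9 → [15, 7, 4, -1, -11, -8, 0, -14, -5, 16]
  16 > parent -11 at index 4, swap → [15, 7, 4, -1, 16, -8, 0, -14, -5, -11]
  16 > parent 7 at index 1, swap → [15, 16, 4, -1, 7, -8, 0, -14, -5, -11]
  16 > parent 15 at index 0, swap → [16, 15, 4, -1, 7, -8, 0, -14, -5, -11]
Insert -4:
  append -4 at index 10 → [16, 15, 4, -1, 7, -8, 0, -14, -5, -11, -4] (no swap needed)

[16, 15, 4, -1, 7, -8, 0, -14, -5, -11, -4]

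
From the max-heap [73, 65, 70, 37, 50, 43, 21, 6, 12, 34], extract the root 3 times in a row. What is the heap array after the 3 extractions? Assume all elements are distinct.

[50, 37, 43, 6, 12, 34, 21]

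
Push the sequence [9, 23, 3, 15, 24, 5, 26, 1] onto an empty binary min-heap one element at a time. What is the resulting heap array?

Insert 9:
  append 9 at index 0 → [9] (no swap needed)
Insert 23:
  append 23 at index 1 → [9, 23] (no swap needed)
Insert 3:
  append 3 at index 2 → [9, 23, 3]
  3 < parent 9 at index 0, swap → [3, 23, 9]
Insert 15:
  append 15 at index 3 → [3, 23, 9, 15]
  15 < parent 23 at index 1, swap → [3, 15, 9, 23]
Insert 24:
  append 24 at index 4 → [3, 15, 9, 23, 24] (no swap needed)
Insert 5:
  append 5 at index 5 → [3, 15, 9, 23, 24, 5]
  5 < parent 9 at index 2, swap → [3, 15, 5, 23, 24, 9]
Insert 26:
  append 26 at index 6 → [3, 15, 5, 23, 24, 9, 26] (no swap needed)
Insert 1:
  append 1 at index 7 → [3, 15, 5, 23, 24, 9, 26, 1]
  1 < parent 23 at index 3, swap → [3, 15, 5, 1, 24, 9, 26, 23]
  1 < parent 15 at index 1, swap → [3, 1, 5, 15, 24, 9, 26, 23]
  1 < parent 3 at index 0, swap → [1, 3, 5, 15, 24, 9, 26, 23]

[1, 3, 5, 15, 24, 9, 26, 23]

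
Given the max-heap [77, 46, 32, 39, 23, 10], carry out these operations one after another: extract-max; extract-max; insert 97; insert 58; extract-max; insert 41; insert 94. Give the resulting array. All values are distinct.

extract-max → returns 77:
  remove root 77; move last element 10 to root → [10, 46, 32, 39, 23]
  10 vs larger child 46 at index 1, swap → [46, 10, 32, 39, 23]
  10 vs larger child 39 at index 3, swap → [46, 39, 32, 10, 23]
extract-max → returns 46:
  remove root 46; move last element 23 to root → [23, 39, 32, 10]
  23 vs larger child 39 at index 1, swap → [39, 23, 32, 10]
insert 97:
  append 97 at index 4 → [39, 23, 32, 10, 97]
  97 > parent 23 at index 1, swap → [39, 97, 32, 10, 23]
  97 > parent 39 at index 0, swap → [97, 39, 32, 10, 23]
insert 58:
  append 58 at index 5 → [97, 39, 32, 10, 23, 58]
  58 > parent 32 at index 2, swap → [97, 39, 58, 10, 23, 32]
extract-max → returns 97:
  remove root 97; move last element 32 to root → [32, 39, 58, 10, 23]
  32 vs larger child 58 at index 2, swap → [58, 39, 32, 10, 23]
insert 41:
  append 41 at index 5 → [58, 39, 32, 10, 23, 41]
  41 > parent 32 at index 2, swap → [58, 39, 41, 10, 23, 32]
insert 94:
  append 94 at index 6 → [58, 39, 41, 10, 23, 32, 94]
  94 > parent 41 at index 2, swap → [58, 39, 94, 10, 23, 32, 41]
  94 > parent 58 at index 0, swap → [94, 39, 58, 10, 23, 32, 41]

[94, 39, 58, 10, 23, 32, 41]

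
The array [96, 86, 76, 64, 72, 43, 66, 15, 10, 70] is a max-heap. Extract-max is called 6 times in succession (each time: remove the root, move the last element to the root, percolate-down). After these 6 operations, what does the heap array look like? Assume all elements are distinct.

[64, 15, 43, 10]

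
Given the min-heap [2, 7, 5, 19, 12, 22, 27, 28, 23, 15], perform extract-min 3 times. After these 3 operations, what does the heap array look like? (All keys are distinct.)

[12, 19, 15, 28, 23, 22, 27]

extract-min #1 returns 2:
  remove root 2; move last element 15 to root → [15, 7, 5, 19, 12, 22, 27, 28, 23]
  15 vs smaller child 5 at index 2, swap → [5, 7, 15, 19, 12, 22, 27, 28, 23]
extract-min #2 returns 5:
  remove root 5; move last element 23 to root → [23, 7, 15, 19, 12, 22, 27, 28]
  23 vs smaller child 7 at index 1, swap → [7, 23, 15, 19, 12, 22, 27, 28]
  23 vs smaller child 12 at index 4, swap → [7, 12, 15, 19, 23, 22, 27, 28]
extract-min #3 returns 7:
  remove root 7; move last element 28 to root → [28, 12, 15, 19, 23, 22, 27]
  28 vs smaller child 12 at index 1, swap → [12, 28, 15, 19, 23, 22, 27]
  28 vs smaller child 19 at index 3, swap → [12, 19, 15, 28, 23, 22, 27]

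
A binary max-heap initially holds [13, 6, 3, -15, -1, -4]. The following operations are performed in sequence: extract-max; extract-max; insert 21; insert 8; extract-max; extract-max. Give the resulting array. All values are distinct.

[3, -1, -4, -15]

extract-max → returns 13:
  remove root 13; move last element -4 to root → [-4, 6, 3, -15, -1]
  -4 vs larger child 6 at index 1, swap → [6, -4, 3, -15, -1]
  -4 vs larger child -1 at index 4, swap → [6, -1, 3, -15, -4]
extract-max → returns 6:
  remove root 6; move last element -4 to root → [-4, -1, 3, -15]
  -4 vs larger child 3 at index 2, swap → [3, -1, -4, -15]
insert 21:
  append 21 at index 4 → [3, -1, -4, -15, 21]
  21 > parent -1 at index 1, swap → [3, 21, -4, -15, -1]
  21 > parent 3 at index 0, swap → [21, 3, -4, -15, -1]
insert 8:
  append 8 at index 5 → [21, 3, -4, -15, -1, 8]
  8 > parent -4 at index 2, swap → [21, 3, 8, -15, -1, -4]
extract-max → returns 21:
  remove root 21; move last element -4 to root → [-4, 3, 8, -15, -1]
  -4 vs larger child 8 at index 2, swap → [8, 3, -4, -15, -1]
extract-max → returns 8:
  remove root 8; move last element -1 to root → [-1, 3, -4, -15]
  -1 vs larger child 3 at index 1, swap → [3, -1, -4, -15]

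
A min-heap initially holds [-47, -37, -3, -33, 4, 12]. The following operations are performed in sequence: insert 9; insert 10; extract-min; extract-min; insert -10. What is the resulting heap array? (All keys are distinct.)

[-33, 4, -10, 10, 9, 12, -3]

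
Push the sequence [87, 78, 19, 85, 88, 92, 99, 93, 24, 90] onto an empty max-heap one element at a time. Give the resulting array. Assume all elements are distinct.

Insert 87:
  append 87 at index 0 → [87] (no swap needed)
Insert 78:
  append 78 at index 1 → [87, 78] (no swap needed)
Insert 19:
  append 19 at index 2 → [87, 78, 19] (no swap needed)
Insert 85:
  append 85 at index 3 → [87, 78, 19, 85]
  85 > parent 78 at index 1, swap → [87, 85, 19, 78]
Insert 88:
  append 88 at index 4 → [87, 85, 19, 78, 88]
  88 > parent 85 at index 1, swap → [87, 88, 19, 78, 85]
  88 > parent 87 at index 0, swap → [88, 87, 19, 78, 85]
Insert 92:
  append 92 at index 5 → [88, 87, 19, 78, 85, 92]
  92 > parent 19 at index 2, swap → [88, 87, 92, 78, 85, 19]
  92 > parent 88 at index 0, swap → [92, 87, 88, 78, 85, 19]
Insert 99:
  append 99 at index 6 → [92, 87, 88, 78, 85, 19, 99]
  99 > parent 88 at index 2, swap → [92, 87, 99, 78, 85, 19, 88]
  99 > parent 92 at index 0, swap → [99, 87, 92, 78, 85, 19, 88]
Insert 93:
  append 93 at index 7 → [99, 87, 92, 78, 85, 19, 88, 93]
  93 > parent 78 at index 3, swap → [99, 87, 92, 93, 85, 19, 88, 78]
  93 > parent 87 at index 1, swap → [99, 93, 92, 87, 85, 19, 88, 78]
Insert 24:
  append 24 at index 8 → [99, 93, 92, 87, 85, 19, 88, 78, 24] (no swap needed)
Insert 90:
  append 90 at index 9 → [99, 93, 92, 87, 85, 19, 88, 78, 24, 90]
  90 > parent 85 at index 4, swap → [99, 93, 92, 87, 90, 19, 88, 78, 24, 85]

[99, 93, 92, 87, 90, 19, 88, 78, 24, 85]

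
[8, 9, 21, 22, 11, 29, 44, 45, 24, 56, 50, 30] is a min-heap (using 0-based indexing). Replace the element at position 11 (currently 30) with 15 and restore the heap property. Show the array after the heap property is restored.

[8, 9, 15, 22, 11, 21, 44, 45, 24, 56, 50, 29]

set index 11 from 30 to 15 → [8, 9, 21, 22, 11, 29, 44, 45, 24, 56, 50, 15]
15 < parent 29 at index 5, swap → [8, 9, 21, 22, 11, 15, 44, 45, 24, 56, 50, 29]
15 < parent 21 at index 2, swap → [8, 9, 15, 22, 11, 21, 44, 45, 24, 56, 50, 29]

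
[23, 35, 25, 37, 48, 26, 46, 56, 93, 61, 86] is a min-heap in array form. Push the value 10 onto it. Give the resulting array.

[10, 35, 23, 37, 48, 25, 46, 56, 93, 61, 86, 26]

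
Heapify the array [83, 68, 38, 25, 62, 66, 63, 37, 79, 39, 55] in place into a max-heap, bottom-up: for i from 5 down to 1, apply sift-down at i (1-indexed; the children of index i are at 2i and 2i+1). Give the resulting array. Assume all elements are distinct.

[83, 79, 66, 68, 62, 38, 63, 37, 25, 39, 55]

sift down from index 5: already satisfies heap property
sift down from index 4:
  25 vs larger child 79 at index 9, swap → [83, 68, 38, 79, 62, 66, 63, 37, 25, 39, 55]
sift down from index 3:
  38 vs larger child 66 at index 6, swap → [83, 68, 66, 79, 62, 38, 63, 37, 25, 39, 55]
sift down from index 2:
  68 vs larger child 79 at index 4, swap → [83, 79, 66, 68, 62, 38, 63, 37, 25, 39, 55]
sift down from index 1: already satisfies heap property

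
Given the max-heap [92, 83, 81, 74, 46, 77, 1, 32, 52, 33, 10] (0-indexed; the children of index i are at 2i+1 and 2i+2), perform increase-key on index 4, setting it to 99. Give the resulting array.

[99, 92, 81, 74, 83, 77, 1, 32, 52, 33, 10]

set index 4 from 46 to 99 → [92, 83, 81, 74, 99, 77, 1, 32, 52, 33, 10]
99 > parent 83 at index 1, swap → [92, 99, 81, 74, 83, 77, 1, 32, 52, 33, 10]
99 > parent 92 at index 0, swap → [99, 92, 81, 74, 83, 77, 1, 32, 52, 33, 10]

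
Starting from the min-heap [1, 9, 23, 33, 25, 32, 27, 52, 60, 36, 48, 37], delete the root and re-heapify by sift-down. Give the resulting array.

remove root 1; move last element 37 to root → [37, 9, 23, 33, 25, 32, 27, 52, 60, 36, 48]
37 vs smaller child 9 at index 1, swap → [9, 37, 23, 33, 25, 32, 27, 52, 60, 36, 48]
37 vs smaller child 25 at index 4, swap → [9, 25, 23, 33, 37, 32, 27, 52, 60, 36, 48]
37 vs smaller child 36 at index 9, swap → [9, 25, 23, 33, 36, 32, 27, 52, 60, 37, 48]

[9, 25, 23, 33, 36, 32, 27, 52, 60, 37, 48]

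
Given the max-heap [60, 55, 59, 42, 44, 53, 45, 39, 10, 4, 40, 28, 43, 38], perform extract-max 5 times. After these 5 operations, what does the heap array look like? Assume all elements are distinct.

extract-max #1 returns 60:
  remove root 60; move last element 38 to root → [38, 55, 59, 42, 44, 53, 45, 39, 10, 4, 40, 28, 43]
  38 vs larger child 59 at index 2, swap → [59, 55, 38, 42, 44, 53, 45, 39, 10, 4, 40, 28, 43]
  38 vs larger child 53 at index 5, swap → [59, 55, 53, 42, 44, 38, 45, 39, 10, 4, 40, 28, 43]
  38 vs larger child 43 at index 12, swap → [59, 55, 53, 42, 44, 43, 45, 39, 10, 4, 40, 28, 38]
extract-max #2 returns 59:
  remove root 59; move last element 38 to root → [38, 55, 53, 42, 44, 43, 45, 39, 10, 4, 40, 28]
  38 vs larger child 55 at index 1, swap → [55, 38, 53, 42, 44, 43, 45, 39, 10, 4, 40, 28]
  38 vs larger child 44 at index 4, swap → [55, 44, 53, 42, 38, 43, 45, 39, 10, 4, 40, 28]
  38 vs larger child 40 at index 10, swap → [55, 44, 53, 42, 40, 43, 45, 39, 10, 4, 38, 28]
extract-max #3 returns 55:
  remove root 55; move last element 28 to root → [28, 44, 53, 42, 40, 43, 45, 39, 10, 4, 38]
  28 vs larger child 53 at index 2, swap → [53, 44, 28, 42, 40, 43, 45, 39, 10, 4, 38]
  28 vs larger child 45 at index 6, swap → [53, 44, 45, 42, 40, 43, 28, 39, 10, 4, 38]
extract-max #4 returns 53:
  remove root 53; move last element 38 to root → [38, 44, 45, 42, 40, 43, 28, 39, 10, 4]
  38 vs larger child 45 at index 2, swap → [45, 44, 38, 42, 40, 43, 28, 39, 10, 4]
  38 vs larger child 43 at index 5, swap → [45, 44, 43, 42, 40, 38, 28, 39, 10, 4]
extract-max #5 returns 45:
  remove root 45; move last element 4 to root → [4, 44, 43, 42, 40, 38, 28, 39, 10]
  4 vs larger child 44 at index 1, swap → [44, 4, 43, 42, 40, 38, 28, 39, 10]
  4 vs larger child 42 at index 3, swap → [44, 42, 43, 4, 40, 38, 28, 39, 10]
  4 vs larger child 39 at index 7, swap → [44, 42, 43, 39, 40, 38, 28, 4, 10]

[44, 42, 43, 39, 40, 38, 28, 4, 10]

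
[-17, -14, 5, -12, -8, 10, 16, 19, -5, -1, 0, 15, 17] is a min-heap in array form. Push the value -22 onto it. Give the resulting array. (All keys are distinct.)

[-22, -14, -17, -12, -8, 10, 5, 19, -5, -1, 0, 15, 17, 16]

append -22 at index 13 → [-17, -14, 5, -12, -8, 10, 16, 19, -5, -1, 0, 15, 17, -22]
-22 < parent 16 at index 6, swap → [-17, -14, 5, -12, -8, 10, -22, 19, -5, -1, 0, 15, 17, 16]
-22 < parent 5 at index 2, swap → [-17, -14, -22, -12, -8, 10, 5, 19, -5, -1, 0, 15, 17, 16]
-22 < parent -17 at index 0, swap → [-22, -14, -17, -12, -8, 10, 5, 19, -5, -1, 0, 15, 17, 16]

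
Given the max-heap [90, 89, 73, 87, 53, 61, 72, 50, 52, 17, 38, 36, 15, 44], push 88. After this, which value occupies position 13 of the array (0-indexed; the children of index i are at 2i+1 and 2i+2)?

44

append 88 at index 14 → [90, 89, 73, 87, 53, 61, 72, 50, 52, 17, 38, 36, 15, 44, 88]
88 > parent 72 at index 6, swap → [90, 89, 73, 87, 53, 61, 88, 50, 52, 17, 38, 36, 15, 44, 72]
88 > parent 73 at index 2, swap → [90, 89, 88, 87, 53, 61, 73, 50, 52, 17, 38, 36, 15, 44, 72]
resulting array: [90, 89, 88, 87, 53, 61, 73, 50, 52, 17, 38, 36, 15, 44, 72]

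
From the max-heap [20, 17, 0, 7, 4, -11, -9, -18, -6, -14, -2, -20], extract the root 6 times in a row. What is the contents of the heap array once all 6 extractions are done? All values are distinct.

extract-max #1 returns 20:
  remove root 20; move last element -20 to root → [-20, 17, 0, 7, 4, -11, -9, -18, -6, -14, -2]
  -20 vs larger child 17 at index 1, swap → [17, -20, 0, 7, 4, -11, -9, -18, -6, -14, -2]
  -20 vs larger child 7 at index 3, swap → [17, 7, 0, -20, 4, -11, -9, -18, -6, -14, -2]
  -20 vs larger child -6 at index 8, swap → [17, 7, 0, -6, 4, -11, -9, -18, -20, -14, -2]
extract-max #2 returns 17:
  remove root 17; move last element -2 to root → [-2, 7, 0, -6, 4, -11, -9, -18, -20, -14]
  -2 vs larger child 7 at index 1, swap → [7, -2, 0, -6, 4, -11, -9, -18, -20, -14]
  -2 vs larger child 4 at index 4, swap → [7, 4, 0, -6, -2, -11, -9, -18, -20, -14]
extract-max #3 returns 7:
  remove root 7; move last element -14 to root → [-14, 4, 0, -6, -2, -11, -9, -18, -20]
  -14 vs larger child 4 at index 1, swap → [4, -14, 0, -6, -2, -11, -9, -18, -20]
  -14 vs larger child -2 at index 4, swap → [4, -2, 0, -6, -14, -11, -9, -18, -20]
extract-max #4 returns 4:
  remove root 4; move last element -20 to root → [-20, -2, 0, -6, -14, -11, -9, -18]
  -20 vs larger child 0 at index 2, swap → [0, -2, -20, -6, -14, -11, -9, -18]
  -20 vs larger child -9 at index 6, swap → [0, -2, -9, -6, -14, -11, -20, -18]
extract-max #5 returns 0:
  remove root 0; move last element -18 to root → [-18, -2, -9, -6, -14, -11, -20]
  -18 vs larger child -2 at index 1, swap → [-2, -18, -9, -6, -14, -11, -20]
  -18 vs larger child -6 at index 3, swap → [-2, -6, -9, -18, -14, -11, -20]
extract-max #6 returns -2:
  remove root -2; move last element -20 to root → [-20, -6, -9, -18, -14, -11]
  -20 vs larger child -6 at index 1, swap → [-6, -20, -9, -18, -14, -11]
  -20 vs larger child -14 at index 4, swap → [-6, -14, -9, -18, -20, -11]

[-6, -14, -9, -18, -20, -11]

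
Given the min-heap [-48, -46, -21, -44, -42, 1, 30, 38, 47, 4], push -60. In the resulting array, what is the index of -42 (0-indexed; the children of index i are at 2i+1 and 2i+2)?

10

append -60 at index 10 → [-48, -46, -21, -44, -42, 1, 30, 38, 47, 4, -60]
-60 < parent -42 at index 4, swap → [-48, -46, -21, -44, -60, 1, 30, 38, 47, 4, -42]
-60 < parent -46 at index 1, swap → [-48, -60, -21, -44, -46, 1, 30, 38, 47, 4, -42]
-60 < parent -48 at index 0, swap → [-60, -48, -21, -44, -46, 1, 30, 38, 47, 4, -42]
resulting array: [-60, -48, -21, -44, -46, 1, 30, 38, 47, 4, -42]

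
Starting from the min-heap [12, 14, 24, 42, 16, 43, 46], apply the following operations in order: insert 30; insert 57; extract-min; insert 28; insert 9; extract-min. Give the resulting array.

insert 30:
  append 30 at index 7 → [12, 14, 24, 42, 16, 43, 46, 30]
  30 < parent 42 at index 3, swap → [12, 14, 24, 30, 16, 43, 46, 42]
insert 57:
  append 57 at index 8 → [12, 14, 24, 30, 16, 43, 46, 42, 57] (no swap needed)
extract-min → returns 12:
  remove root 12; move last element 57 to root → [57, 14, 24, 30, 16, 43, 46, 42]
  57 vs smaller child 14 at index 1, swap → [14, 57, 24, 30, 16, 43, 46, 42]
  57 vs smaller child 16 at index 4, swap → [14, 16, 24, 30, 57, 43, 46, 42]
insert 28:
  append 28 at index 8 → [14, 16, 24, 30, 57, 43, 46, 42, 28]
  28 < parent 30 at index 3, swap → [14, 16, 24, 28, 57, 43, 46, 42, 30]
insert 9:
  append 9 at index 9 → [14, 16, 24, 28, 57, 43, 46, 42, 30, 9]
  9 < parent 57 at index 4, swap → [14, 16, 24, 28, 9, 43, 46, 42, 30, 57]
  9 < parent 16 at index 1, swap → [14, 9, 24, 28, 16, 43, 46, 42, 30, 57]
  9 < parent 14 at index 0, swap → [9, 14, 24, 28, 16, 43, 46, 42, 30, 57]
extract-min → returns 9:
  remove root 9; move last element 57 to root → [57, 14, 24, 28, 16, 43, 46, 42, 30]
  57 vs smaller child 14 at index 1, swap → [14, 57, 24, 28, 16, 43, 46, 42, 30]
  57 vs smaller child 16 at index 4, swap → [14, 16, 24, 28, 57, 43, 46, 42, 30]

[14, 16, 24, 28, 57, 43, 46, 42, 30]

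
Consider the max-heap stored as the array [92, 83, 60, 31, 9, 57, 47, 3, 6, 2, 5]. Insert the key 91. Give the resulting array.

append 91 at index 11 → [92, 83, 60, 31, 9, 57, 47, 3, 6, 2, 5, 91]
91 > parent 57 at index 5, swap → [92, 83, 60, 31, 9, 91, 47, 3, 6, 2, 5, 57]
91 > parent 60 at index 2, swap → [92, 83, 91, 31, 9, 60, 47, 3, 6, 2, 5, 57]

[92, 83, 91, 31, 9, 60, 47, 3, 6, 2, 5, 57]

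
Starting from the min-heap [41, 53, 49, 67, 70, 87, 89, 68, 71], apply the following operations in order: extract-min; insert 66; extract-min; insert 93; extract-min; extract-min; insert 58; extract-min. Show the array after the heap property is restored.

extract-min → returns 41:
  remove root 41; move last element 71 to root → [71, 53, 49, 67, 70, 87, 89, 68]
  71 vs smaller child 49 at index 2, swap → [49, 53, 71, 67, 70, 87, 89, 68]
insert 66:
  append 66 at index 8 → [49, 53, 71, 67, 70, 87, 89, 68, 66]
  66 < parent 67 at index 3, swap → [49, 53, 71, 66, 70, 87, 89, 68, 67]
extract-min → returns 49:
  remove root 49; move last element 67 to root → [67, 53, 71, 66, 70, 87, 89, 68]
  67 vs smaller child 53 at index 1, swap → [53, 67, 71, 66, 70, 87, 89, 68]
  67 vs smaller child 66 at index 3, swap → [53, 66, 71, 67, 70, 87, 89, 68]
insert 93:
  append 93 at index 8 → [53, 66, 71, 67, 70, 87, 89, 68, 93] (no swap needed)
extract-min → returns 53:
  remove root 53; move last element 93 to root → [93, 66, 71, 67, 70, 87, 89, 68]
  93 vs smaller child 66 at index 1, swap → [66, 93, 71, 67, 70, 87, 89, 68]
  93 vs smaller child 67 at index 3, swap → [66, 67, 71, 93, 70, 87, 89, 68]
  93 vs only child 68 at index 7, swap → [66, 67, 71, 68, 70, 87, 89, 93]
extract-min → returns 66:
  remove root 66; move last element 93 to root → [93, 67, 71, 68, 70, 87, 89]
  93 vs smaller child 67 at index 1, swap → [67, 93, 71, 68, 70, 87, 89]
  93 vs smaller child 68 at index 3, swap → [67, 68, 71, 93, 70, 87, 89]
insert 58:
  append 58 at index 7 → [67, 68, 71, 93, 70, 87, 89, 58]
  58 < parent 93 at index 3, swap → [67, 68, 71, 58, 70, 87, 89, 93]
  58 < parent 68 at index 1, swap → [67, 58, 71, 68, 70, 87, 89, 93]
  58 < parent 67 at index 0, swap → [58, 67, 71, 68, 70, 87, 89, 93]
extract-min → returns 58:
  remove root 58; move last element 93 to root → [93, 67, 71, 68, 70, 87, 89]
  93 vs smaller child 67 at index 1, swap → [67, 93, 71, 68, 70, 87, 89]
  93 vs smaller child 68 at index 3, swap → [67, 68, 71, 93, 70, 87, 89]

[67, 68, 71, 93, 70, 87, 89]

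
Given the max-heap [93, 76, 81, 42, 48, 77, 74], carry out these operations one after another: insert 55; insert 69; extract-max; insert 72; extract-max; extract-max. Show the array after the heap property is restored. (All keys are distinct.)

[76, 72, 74, 42, 48, 55, 69]

insert 55:
  append 55 at index 7 → [93, 76, 81, 42, 48, 77, 74, 55]
  55 > parent 42 at index 3, swap → [93, 76, 81, 55, 48, 77, 74, 42]
insert 69:
  append 69 at index 8 → [93, 76, 81, 55, 48, 77, 74, 42, 69]
  69 > parent 55 at index 3, swap → [93, 76, 81, 69, 48, 77, 74, 42, 55]
extract-max → returns 93:
  remove root 93; move last element 55 to root → [55, 76, 81, 69, 48, 77, 74, 42]
  55 vs larger child 81 at index 2, swap → [81, 76, 55, 69, 48, 77, 74, 42]
  55 vs larger child 77 at index 5, swap → [81, 76, 77, 69, 48, 55, 74, 42]
insert 72:
  append 72 at index 8 → [81, 76, 77, 69, 48, 55, 74, 42, 72]
  72 > parent 69 at index 3, swap → [81, 76, 77, 72, 48, 55, 74, 42, 69]
extract-max → returns 81:
  remove root 81; move last element 69 to root → [69, 76, 77, 72, 48, 55, 74, 42]
  69 vs larger child 77 at index 2, swap → [77, 76, 69, 72, 48, 55, 74, 42]
  69 vs larger child 74 at index 6, swap → [77, 76, 74, 72, 48, 55, 69, 42]
extract-max → returns 77:
  remove root 77; move last element 42 to root → [42, 76, 74, 72, 48, 55, 69]
  42 vs larger child 76 at index 1, swap → [76, 42, 74, 72, 48, 55, 69]
  42 vs larger child 72 at index 3, swap → [76, 72, 74, 42, 48, 55, 69]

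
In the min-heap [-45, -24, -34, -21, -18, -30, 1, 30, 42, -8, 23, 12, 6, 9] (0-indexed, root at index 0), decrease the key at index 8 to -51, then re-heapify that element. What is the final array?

[-51, -45, -34, -24, -18, -30, 1, 30, -21, -8, 23, 12, 6, 9]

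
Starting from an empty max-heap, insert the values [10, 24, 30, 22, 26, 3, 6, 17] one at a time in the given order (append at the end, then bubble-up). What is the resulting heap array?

[30, 26, 24, 17, 22, 3, 6, 10]

Insert 10:
  append 10 at index 0 → [10] (no swap needed)
Insert 24:
  append 24 at index 1 → [10, 24]
  24 > parent 10 at index 0, swap → [24, 10]
Insert 30:
  append 30 at index 2 → [24, 10, 30]
  30 > parent 24 at index 0, swap → [30, 10, 24]
Insert 22:
  append 22 at index 3 → [30, 10, 24, 22]
  22 > parent 10 at index 1, swap → [30, 22, 24, 10]
Insert 26:
  append 26 at index 4 → [30, 22, 24, 10, 26]
  26 > parent 22 at index 1, swap → [30, 26, 24, 10, 22]
Insert 3:
  append 3 at index 5 → [30, 26, 24, 10, 22, 3] (no swap needed)
Insert 6:
  append 6 at index 6 → [30, 26, 24, 10, 22, 3, 6] (no swap needed)
Insert 17:
  append 17 at index 7 → [30, 26, 24, 10, 22, 3, 6, 17]
  17 > parent 10 at index 3, swap → [30, 26, 24, 17, 22, 3, 6, 10]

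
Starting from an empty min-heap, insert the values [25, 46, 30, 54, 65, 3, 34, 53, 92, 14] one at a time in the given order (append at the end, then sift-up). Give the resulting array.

[3, 14, 25, 53, 46, 30, 34, 54, 92, 65]

Insert 25:
  append 25 at index 0 → [25] (no swap needed)
Insert 46:
  append 46 at index 1 → [25, 46] (no swap needed)
Insert 30:
  append 30 at index 2 → [25, 46, 30] (no swap needed)
Insert 54:
  append 54 at index 3 → [25, 46, 30, 54] (no swap needed)
Insert 65:
  append 65 at index 4 → [25, 46, 30, 54, 65] (no swap needed)
Insert 3:
  append 3 at index 5 → [25, 46, 30, 54, 65, 3]
  3 < parent 30 at index 2, swap → [25, 46, 3, 54, 65, 30]
  3 < parent 25 at index 0, swap → [3, 46, 25, 54, 65, 30]
Insert 34:
  append 34 at index 6 → [3, 46, 25, 54, 65, 30, 34] (no swap needed)
Insert 53:
  append 53 at index 7 → [3, 46, 25, 54, 65, 30, 34, 53]
  53 < parent 54 at index 3, swap → [3, 46, 25, 53, 65, 30, 34, 54]
Insert 92:
  append 92 at index 8 → [3, 46, 25, 53, 65, 30, 34, 54, 92] (no swap needed)
Insert 14:
  append 14 at index 9 → [3, 46, 25, 53, 65, 30, 34, 54, 92, 14]
  14 < parent 65 at index 4, swap → [3, 46, 25, 53, 14, 30, 34, 54, 92, 65]
  14 < parent 46 at index 1, swap → [3, 14, 25, 53, 46, 30, 34, 54, 92, 65]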